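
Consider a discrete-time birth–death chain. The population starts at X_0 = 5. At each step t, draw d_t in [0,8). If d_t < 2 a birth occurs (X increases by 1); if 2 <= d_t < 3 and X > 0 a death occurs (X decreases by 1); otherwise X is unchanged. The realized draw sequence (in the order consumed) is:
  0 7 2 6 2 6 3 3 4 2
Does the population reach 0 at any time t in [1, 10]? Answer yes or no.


t=0: X=5, d=0 → birth, X_1=6
t=1: X=6, d=7 → hold, X_2=6
t=2: X=6, d=2 → death, X_3=5
t=3: X=5, d=6 → hold, X_4=5
t=4: X=5, d=2 → death, X_5=4
t=5: X=4, d=6 → hold, X_6=4
t=6: X=4, d=3 → hold, X_7=4
t=7: X=4, d=3 → hold, X_8=4
t=8: X=4, d=4 → hold, X_9=4
t=9: X=4, d=2 → death, X_10=3

no


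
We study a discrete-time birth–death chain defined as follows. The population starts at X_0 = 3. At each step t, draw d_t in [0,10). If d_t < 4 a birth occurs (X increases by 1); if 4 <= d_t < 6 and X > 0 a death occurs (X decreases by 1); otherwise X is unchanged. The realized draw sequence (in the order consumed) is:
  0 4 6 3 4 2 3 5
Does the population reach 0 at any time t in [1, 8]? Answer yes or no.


t=0: X=3, d=0 → birth, X_1=4
t=1: X=4, d=4 → death, X_2=3
t=2: X=3, d=6 → hold, X_3=3
t=3: X=3, d=3 → birth, X_4=4
t=4: X=4, d=4 → death, X_5=3
t=5: X=3, d=2 → birth, X_6=4
t=6: X=4, d=3 → birth, X_7=5
t=7: X=5, d=5 → death, X_8=4

no


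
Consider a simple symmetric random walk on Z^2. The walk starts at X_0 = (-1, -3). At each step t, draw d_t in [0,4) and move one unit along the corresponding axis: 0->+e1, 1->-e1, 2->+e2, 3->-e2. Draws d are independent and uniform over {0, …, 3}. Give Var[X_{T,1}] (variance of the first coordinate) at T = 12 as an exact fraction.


Outcome values over d=0..3: [1, -1, 0, 0]
Σy = 0, Σy² = 2, M = 4
μ = 0/4 = 0,  σ² = 2/4 − (0)² = 1/2
Independent increments: Var[X_12] = 12·σ² = 12·(1/2) = 6

6


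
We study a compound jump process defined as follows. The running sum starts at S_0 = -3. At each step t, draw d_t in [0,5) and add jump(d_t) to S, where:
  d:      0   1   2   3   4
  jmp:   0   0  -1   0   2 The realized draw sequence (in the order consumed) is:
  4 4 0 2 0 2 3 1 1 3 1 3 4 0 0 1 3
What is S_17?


t=0: S=-3, d=4, jump=2, S_1=-1
t=1: S=-1, d=4, jump=2, S_2=1
t=2: S=1, d=0, jump=0, S_3=1
t=3: S=1, d=2, jump=-1, S_4=0
t=4: S=0, d=0, jump=0, S_5=0
t=5: S=0, d=2, jump=-1, S_6=-1
t=6: S=-1, d=3, jump=0, S_7=-1
t=7: S=-1, d=1, jump=0, S_8=-1
t=8: S=-1, d=1, jump=0, S_9=-1
t=9: S=-1, d=3, jump=0, S_10=-1
t=10: S=-1, d=1, jump=0, S_11=-1
t=11: S=-1, d=3, jump=0, S_12=-1
t=12: S=-1, d=4, jump=2, S_13=1
t=13: S=1, d=0, jump=0, S_14=1
t=14: S=1, d=0, jump=0, S_15=1
t=15: S=1, d=1, jump=0, S_16=1
t=16: S=1, d=3, jump=0, S_17=1

1


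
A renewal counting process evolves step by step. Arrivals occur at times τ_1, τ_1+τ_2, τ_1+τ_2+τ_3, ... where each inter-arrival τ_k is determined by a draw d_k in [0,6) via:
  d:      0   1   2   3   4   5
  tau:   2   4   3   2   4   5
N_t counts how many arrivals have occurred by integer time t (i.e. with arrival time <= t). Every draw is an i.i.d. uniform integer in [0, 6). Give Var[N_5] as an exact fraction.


Inter-arrival values over d=0..5: [2, 4, 3, 2, 4, 5]
Each d has probability 1/6, so the pmf of τ is: f(2) = 1/3, f(3) = 1/6, f(4) = 1/3, f(5) = 1/6
Let p_n(j) = P(N_n = j), with p_0 = [1]. Condition on τ_1: p_n(0) = P(τ > n), and for j >= 1, p_n(j) = Σ_{k<=n} f(k)·p_{n−k}(j−1)
p_1 = [1]  (j = 0)
p_2 = [2/3, 1/3]  (j = 0..1)
p_3 = [1/2, 1/2]  (j = 0..1)
p_4 = [1/6, 13/18, 1/9]  (j = 0..2)
p_5 = [0, 7/9, 2/9]  (j = 0..2)
E[N_5] = Σ j·p_5(j) = 11/9;  E[N_5²] = Σ j²·p_5(j) = 5/3
Var[N_5] = 5/3 − (11/9)² = 14/81

14/81


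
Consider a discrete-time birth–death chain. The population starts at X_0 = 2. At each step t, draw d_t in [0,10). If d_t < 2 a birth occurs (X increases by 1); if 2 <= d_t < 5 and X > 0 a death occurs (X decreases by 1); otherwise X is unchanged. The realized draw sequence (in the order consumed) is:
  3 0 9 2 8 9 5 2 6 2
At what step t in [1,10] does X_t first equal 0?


t=0: X=2, d=3 → death, X_1=1
t=1: X=1, d=0 → birth, X_2=2
t=2: X=2, d=9 → hold, X_3=2
t=3: X=2, d=2 → death, X_4=1
t=4: X=1, d=8 → hold, X_5=1
t=5: X=1, d=9 → hold, X_6=1
t=6: X=1, d=5 → hold, X_7=1
t=7: X=1, d=2 → death, X_8=0
t=8: X=0, d=6 → hold, X_9=0
t=9: X=0, d=2 → hold, X_10=0

8


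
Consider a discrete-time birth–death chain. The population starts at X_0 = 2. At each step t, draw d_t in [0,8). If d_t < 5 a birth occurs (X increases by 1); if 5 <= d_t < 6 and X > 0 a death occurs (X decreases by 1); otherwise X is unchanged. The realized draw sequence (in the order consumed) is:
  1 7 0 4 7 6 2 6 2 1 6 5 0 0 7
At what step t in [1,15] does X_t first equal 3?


1

t=0: X=2, d=1 → birth, X_1=3
t=1: X=3, d=7 → hold, X_2=3
t=2: X=3, d=0 → birth, X_3=4
t=3: X=4, d=4 → birth, X_4=5
t=4: X=5, d=7 → hold, X_5=5
t=5: X=5, d=6 → hold, X_6=5
t=6: X=5, d=2 → birth, X_7=6
t=7: X=6, d=6 → hold, X_8=6
t=8: X=6, d=2 → birth, X_9=7
t=9: X=7, d=1 → birth, X_10=8
t=10: X=8, d=6 → hold, X_11=8
t=11: X=8, d=5 → death, X_12=7
t=12: X=7, d=0 → birth, X_13=8
t=13: X=8, d=0 → birth, X_14=9
t=14: X=9, d=7 → hold, X_15=9


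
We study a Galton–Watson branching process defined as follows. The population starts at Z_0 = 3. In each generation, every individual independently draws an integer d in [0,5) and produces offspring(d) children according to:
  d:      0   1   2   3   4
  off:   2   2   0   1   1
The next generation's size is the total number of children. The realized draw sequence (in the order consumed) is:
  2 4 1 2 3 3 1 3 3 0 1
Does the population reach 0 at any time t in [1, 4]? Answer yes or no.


gen 0: Z_0=3, draws=[2, 4, 1], offspring=[0, 1, 2], Z_1=3
gen 1: Z_1=3, draws=[2, 3, 3], offspring=[0, 1, 1], Z_2=2
gen 2: Z_2=2, draws=[1, 3], offspring=[2, 1], Z_3=3
gen 3: Z_3=3, draws=[3, 0, 1], offspring=[1, 2, 2], Z_4=5

no


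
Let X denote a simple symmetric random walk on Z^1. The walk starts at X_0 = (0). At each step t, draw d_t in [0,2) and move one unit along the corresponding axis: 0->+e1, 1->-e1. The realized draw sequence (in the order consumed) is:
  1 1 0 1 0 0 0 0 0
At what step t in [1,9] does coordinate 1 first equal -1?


t=0: X=(0), d=1 → -e1, X_1=(-1)
t=1: X=(-1), d=1 → -e1, X_2=(-2)
t=2: X=(-2), d=0 → +e1, X_3=(-1)
t=3: X=(-1), d=1 → -e1, X_4=(-2)
t=4: X=(-2), d=0 → +e1, X_5=(-1)
t=5: X=(-1), d=0 → +e1, X_6=(0)
t=6: X=(0), d=0 → +e1, X_7=(1)
t=7: X=(1), d=0 → +e1, X_8=(2)
t=8: X=(2), d=0 → +e1, X_9=(3)

1


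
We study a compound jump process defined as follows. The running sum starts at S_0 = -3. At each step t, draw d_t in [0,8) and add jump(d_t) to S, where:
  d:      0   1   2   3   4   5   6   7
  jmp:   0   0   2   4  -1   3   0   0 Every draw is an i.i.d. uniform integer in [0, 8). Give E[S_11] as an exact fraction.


Outcome values over d=0..7: [0, 0, 2, 4, -1, 3, 0, 0]
Σy = 8, Σy² = 30, M = 8
μ = 8/8 = 1,  σ² = 30/8 − (1)² = 11/4
E[S_11] = -3 + 11·(1) = 8

8


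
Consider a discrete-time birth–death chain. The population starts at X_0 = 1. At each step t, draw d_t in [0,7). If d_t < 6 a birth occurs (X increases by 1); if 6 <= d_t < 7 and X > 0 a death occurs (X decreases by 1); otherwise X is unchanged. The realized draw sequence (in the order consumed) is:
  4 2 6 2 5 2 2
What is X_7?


t=0: X=1, d=4 → birth, X_1=2
t=1: X=2, d=2 → birth, X_2=3
t=2: X=3, d=6 → death, X_3=2
t=3: X=2, d=2 → birth, X_4=3
t=4: X=3, d=5 → birth, X_5=4
t=5: X=4, d=2 → birth, X_6=5
t=6: X=5, d=2 → birth, X_7=6

6


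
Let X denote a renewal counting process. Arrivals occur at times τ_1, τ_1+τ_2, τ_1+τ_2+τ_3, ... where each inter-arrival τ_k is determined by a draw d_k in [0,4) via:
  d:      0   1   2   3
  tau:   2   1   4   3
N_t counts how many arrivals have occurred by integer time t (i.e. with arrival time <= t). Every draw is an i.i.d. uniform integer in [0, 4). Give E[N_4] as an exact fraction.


369/256

Inter-arrival values over d=0..3: [2, 1, 4, 3]
Each d has probability 1/4, so the pmf of τ is: f(1) = 1/4, f(2) = 1/4, f(3) = 1/4, f(4) = 1/4
Renewal equation for m(n) = E[N_n]: condition on τ_1 = k (if k <= n, one arrival plus a fresh copy on the remaining n−k steps): m(n) = F(n) + Σ_{k<=n} f(k)·m(n−k), where F(n) = P(τ <= n) and m(0) = 0
m(1) = F(1) = 1/4
m(2) = F(2) + f(1)·m(1) = 1/2 + 1/4·1/4 = 9/16
m(3) = F(3) + f(1)·m(2) + f(2)·m(1) = 3/4 + 1/4·9/16 + 1/4·1/4 = 61/64
m(4) = F(4) + f(1)·m(3) + f(2)·m(2) + f(3)·m(1) = 1 + 1/4·61/64 + 1/4·9/16 + 1/4·1/4 = 369/256
E[N_4] = m(4) = 369/256


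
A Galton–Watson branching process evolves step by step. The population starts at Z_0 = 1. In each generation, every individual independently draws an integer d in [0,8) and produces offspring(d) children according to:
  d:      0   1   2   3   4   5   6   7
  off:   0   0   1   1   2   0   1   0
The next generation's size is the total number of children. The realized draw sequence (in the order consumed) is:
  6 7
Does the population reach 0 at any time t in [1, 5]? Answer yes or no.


yes

gen 0: Z_0=1, draws=[6], offspring=[1], Z_1=1
gen 1: Z_1=1, draws=[7], offspring=[0], Z_2=0
gen 2: Z_2=0, draws=[], offspring=[], Z_3=0
gen 3: Z_3=0, draws=[], offspring=[], Z_4=0
gen 4: Z_4=0, draws=[], offspring=[], Z_5=0


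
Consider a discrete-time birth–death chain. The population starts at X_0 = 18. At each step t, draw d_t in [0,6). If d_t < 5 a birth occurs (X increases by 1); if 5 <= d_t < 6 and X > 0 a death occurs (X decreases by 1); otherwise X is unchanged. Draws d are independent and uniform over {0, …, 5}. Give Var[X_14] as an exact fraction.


70/9

X can drop by at most 1 per step and X_0 = 18 > T = 14, so X_t >= 18 − t >= 4 > 0 for every t <= 14: the floor at 0 (the 'and X > 0' condition) never binds. Hence X_14 = X_0 + Σ_{t<14} Y_t with i.i.d. increments Y_t = y(d_t) ∈ {+1, −1, 0}.
Outcome values over d=0..5: [1, 1, 1, 1, 1, -1]
Σy = 4, Σy² = 6, M = 6
μ = 4/6 = 2/3,  σ² = 6/6 − (2/3)² = 5/9
Independent increments: Var[X_14] = 14·σ² = 14·(5/9) = 70/9


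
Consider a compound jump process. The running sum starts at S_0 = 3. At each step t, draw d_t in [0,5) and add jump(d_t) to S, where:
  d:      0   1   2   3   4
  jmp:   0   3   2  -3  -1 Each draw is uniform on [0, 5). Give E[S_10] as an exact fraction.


5

Outcome values over d=0..4: [0, 3, 2, -3, -1]
Σy = 1, Σy² = 23, M = 5
μ = 1/5 = 1/5,  σ² = 23/5 − (1/5)² = 114/25
E[S_10] = 3 + 10·(1/5) = 5


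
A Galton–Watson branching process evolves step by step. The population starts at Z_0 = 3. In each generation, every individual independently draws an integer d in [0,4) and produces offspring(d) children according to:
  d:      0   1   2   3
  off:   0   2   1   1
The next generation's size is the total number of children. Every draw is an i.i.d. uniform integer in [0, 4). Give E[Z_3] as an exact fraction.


Outcome values over d=0..3: [0, 2, 1, 1]
Σy = 4, Σy² = 6, M = 4
μ = 4/4 = 1,  σ² = 6/4 − (1)² = 1/2
E[Z_0] = 3
E[Z_1] = 1·E[Z_0] = 3
E[Z_2] = 1·E[Z_1] = 3
E[Z_3] = 1·E[Z_2] = 3

3


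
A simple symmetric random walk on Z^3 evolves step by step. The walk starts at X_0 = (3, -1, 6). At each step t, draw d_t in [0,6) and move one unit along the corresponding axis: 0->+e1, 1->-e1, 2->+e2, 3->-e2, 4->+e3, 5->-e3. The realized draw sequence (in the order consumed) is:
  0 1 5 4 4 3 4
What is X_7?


t=0: X=(3, -1, 6), d=0 → +e1, X_1=(4, -1, 6)
t=1: X=(4, -1, 6), d=1 → -e1, X_2=(3, -1, 6)
t=2: X=(3, -1, 6), d=5 → -e3, X_3=(3, -1, 5)
t=3: X=(3, -1, 5), d=4 → +e3, X_4=(3, -1, 6)
t=4: X=(3, -1, 6), d=4 → +e3, X_5=(3, -1, 7)
t=5: X=(3, -1, 7), d=3 → -e2, X_6=(3, -2, 7)
t=6: X=(3, -2, 7), d=4 → +e3, X_7=(3, -2, 8)

(3, -2, 8)


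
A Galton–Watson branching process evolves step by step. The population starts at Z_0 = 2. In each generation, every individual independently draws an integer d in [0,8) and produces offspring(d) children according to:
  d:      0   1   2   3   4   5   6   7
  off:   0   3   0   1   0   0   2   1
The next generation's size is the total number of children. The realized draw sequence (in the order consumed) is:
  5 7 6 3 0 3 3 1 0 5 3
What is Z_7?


1

gen 0: Z_0=2, draws=[5, 7], offspring=[0, 1], Z_1=1
gen 1: Z_1=1, draws=[6], offspring=[2], Z_2=2
gen 2: Z_2=2, draws=[3, 0], offspring=[1, 0], Z_3=1
gen 3: Z_3=1, draws=[3], offspring=[1], Z_4=1
gen 4: Z_4=1, draws=[3], offspring=[1], Z_5=1
gen 5: Z_5=1, draws=[1], offspring=[3], Z_6=3
gen 6: Z_6=3, draws=[0, 5, 3], offspring=[0, 0, 1], Z_7=1


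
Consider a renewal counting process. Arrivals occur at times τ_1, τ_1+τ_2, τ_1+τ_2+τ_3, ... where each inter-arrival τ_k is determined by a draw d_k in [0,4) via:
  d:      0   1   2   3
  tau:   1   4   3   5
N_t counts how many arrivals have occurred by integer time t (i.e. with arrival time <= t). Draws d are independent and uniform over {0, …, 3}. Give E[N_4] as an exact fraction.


Inter-arrival values over d=0..3: [1, 4, 3, 5]
Each d has probability 1/4, so the pmf of τ is: f(1) = 1/4, f(3) = 1/4, f(4) = 1/4, f(5) = 1/4
Renewal equation for m(n) = E[N_n]: condition on τ_1 = k (if k <= n, one arrival plus a fresh copy on the remaining n−k steps): m(n) = F(n) + Σ_{k<=n} f(k)·m(n−k), where F(n) = P(τ <= n) and m(0) = 0
m(1) = F(1) = 1/4
m(2) = F(2) + f(1)·m(1) = 1/4 + 1/4·1/4 = 5/16
m(3) = F(3) + f(1)·m(2) = 1/2 + 1/4·5/16 = 37/64
m(4) = F(4) + f(1)·m(3) + f(3)·m(1) = 3/4 + 1/4·37/64 + 1/4·1/4 = 245/256
E[N_4] = m(4) = 245/256

245/256


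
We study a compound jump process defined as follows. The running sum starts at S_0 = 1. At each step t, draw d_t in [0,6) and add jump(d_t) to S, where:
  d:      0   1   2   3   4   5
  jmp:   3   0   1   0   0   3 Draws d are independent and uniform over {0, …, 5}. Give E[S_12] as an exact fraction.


Outcome values over d=0..5: [3, 0, 1, 0, 0, 3]
Σy = 7, Σy² = 19, M = 6
μ = 7/6 = 7/6,  σ² = 19/6 − (7/6)² = 65/36
E[S_12] = 1 + 12·(7/6) = 15

15


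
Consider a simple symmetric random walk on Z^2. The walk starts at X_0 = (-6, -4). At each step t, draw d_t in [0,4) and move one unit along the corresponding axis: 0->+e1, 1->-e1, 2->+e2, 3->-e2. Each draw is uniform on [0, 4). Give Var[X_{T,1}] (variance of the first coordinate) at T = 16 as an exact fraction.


8

Outcome values over d=0..3: [1, -1, 0, 0]
Σy = 0, Σy² = 2, M = 4
μ = 0/4 = 0,  σ² = 2/4 − (0)² = 1/2
Independent increments: Var[X_16] = 16·σ² = 16·(1/2) = 8


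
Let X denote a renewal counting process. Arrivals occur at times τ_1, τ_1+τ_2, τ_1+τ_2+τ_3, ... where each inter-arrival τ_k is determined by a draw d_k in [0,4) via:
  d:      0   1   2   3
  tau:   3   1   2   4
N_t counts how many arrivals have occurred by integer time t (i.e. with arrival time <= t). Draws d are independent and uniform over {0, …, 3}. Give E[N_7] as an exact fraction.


42541/16384

Inter-arrival values over d=0..3: [3, 1, 2, 4]
Each d has probability 1/4, so the pmf of τ is: f(1) = 1/4, f(2) = 1/4, f(3) = 1/4, f(4) = 1/4
Renewal equation for m(n) = E[N_n]: condition on τ_1 = k (if k <= n, one arrival plus a fresh copy on the remaining n−k steps): m(n) = F(n) + Σ_{k<=n} f(k)·m(n−k), where F(n) = P(τ <= n) and m(0) = 0
m(1) = F(1) = 1/4
m(2) = F(2) + f(1)·m(1) = 1/2 + 1/4·1/4 = 9/16
m(3) = F(3) + f(1)·m(2) + f(2)·m(1) = 3/4 + 1/4·9/16 + 1/4·1/4 = 61/64
m(4) = F(4) + f(1)·m(3) + f(2)·m(2) + f(3)·m(1) = 1 + 1/4·61/64 + 1/4·9/16 + 1/4·1/4 = 369/256
m(5) = F(5) + f(1)·m(4) + f(2)·m(3) + f(3)·m(2) + f(4)·m(1) = 1 + 1/4·369/256 + 1/4·61/64 + 1/4·9/16 + 1/4·1/4 = 1845/1024
m(6) = F(6) + f(1)·m(5) + f(2)·m(4) + f(3)·m(3) + f(4)·m(2) = 1 + 1/4·1845/1024 + 1/4·369/256 + 1/4·61/64 + 1/4·9/16 = 8969/4096
m(7) = F(7) + f(1)·m(6) + f(2)·m(5) + f(3)·m(4) + f(4)·m(3) = 1 + 1/4·8969/4096 + 1/4·1845/1024 + 1/4·369/256 + 1/4·61/64 = 42541/16384
E[N_7] = m(7) = 42541/16384


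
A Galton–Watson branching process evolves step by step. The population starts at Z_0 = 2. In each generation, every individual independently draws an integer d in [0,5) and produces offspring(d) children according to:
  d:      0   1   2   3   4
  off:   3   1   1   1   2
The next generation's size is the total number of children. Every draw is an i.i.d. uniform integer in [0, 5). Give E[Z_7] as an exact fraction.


4194304/78125

Outcome values over d=0..4: [3, 1, 1, 1, 2]
Σy = 8, Σy² = 16, M = 5
μ = 8/5 = 8/5,  σ² = 16/5 − (8/5)² = 16/25
E[Z_0] = 2
E[Z_1] = 8/5·E[Z_0] = 16/5
E[Z_2] = 8/5·E[Z_1] = 128/25
E[Z_3] = 8/5·E[Z_2] = 1024/125
E[Z_4] = 8/5·E[Z_3] = 8192/625
E[Z_5] = 8/5·E[Z_4] = 65536/3125
E[Z_6] = 8/5·E[Z_5] = 524288/15625
E[Z_7] = 8/5·E[Z_6] = 4194304/78125


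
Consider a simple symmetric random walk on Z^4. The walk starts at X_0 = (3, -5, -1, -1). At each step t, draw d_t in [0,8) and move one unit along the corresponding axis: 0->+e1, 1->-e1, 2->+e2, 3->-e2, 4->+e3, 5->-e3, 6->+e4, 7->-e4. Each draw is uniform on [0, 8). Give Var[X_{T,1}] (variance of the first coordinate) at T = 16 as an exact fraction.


Outcome values over d=0..7: [1, -1, 0, 0, 0, 0, 0, 0]
Σy = 0, Σy² = 2, M = 8
μ = 0/8 = 0,  σ² = 2/8 − (0)² = 1/4
Independent increments: Var[X_16] = 16·σ² = 16·(1/4) = 4

4


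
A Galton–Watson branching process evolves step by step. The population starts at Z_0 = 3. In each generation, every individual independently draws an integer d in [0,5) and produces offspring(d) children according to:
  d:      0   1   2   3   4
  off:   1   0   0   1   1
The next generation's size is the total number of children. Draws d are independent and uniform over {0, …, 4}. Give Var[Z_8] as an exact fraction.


Outcome values over d=0..4: [1, 0, 0, 1, 1]
Σy = 3, Σy² = 3, M = 5
μ = 3/5 = 3/5,  σ² = 3/5 − (3/5)² = 6/25
V_0 = 0, E_0 = 3
V_1 = 6/25·E_0 + (3/5)²·V_0 = 18/25;  E_1 = 9/5
V_2 = 6/25·E_1 + (3/5)²·V_1 = 432/625;  E_2 = 27/25
V_3 = 6/25·E_2 + (3/5)²·V_2 = 7938/15625;  E_3 = 81/125
V_4 = 6/25·E_3 + (3/5)²·V_3 = 132192/390625;  E_4 = 243/625
V_5 = 6/25·E_4 + (3/5)²·V_4 = 2100978/9765625;  E_5 = 729/3125
V_6 = 6/25·E_5 + (3/5)²·V_5 = 32577552/244140625;  E_6 = 2187/15625
V_7 = 6/25·E_6 + (3/5)²·V_6 = 498229218/6103515625;  E_7 = 6561/78125
V_8 = 6/25·E_7 + (3/5)²·V_7 = 7559531712/152587890625;  E_8 = 19683/390625

7559531712/152587890625


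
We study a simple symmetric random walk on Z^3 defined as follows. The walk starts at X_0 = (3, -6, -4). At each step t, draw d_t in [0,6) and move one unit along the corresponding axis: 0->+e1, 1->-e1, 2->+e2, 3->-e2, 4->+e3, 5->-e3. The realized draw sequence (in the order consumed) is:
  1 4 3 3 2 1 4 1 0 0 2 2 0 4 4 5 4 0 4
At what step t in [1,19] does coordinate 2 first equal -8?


t=0: X=(3, -6, -4), d=1 → -e1, X_1=(2, -6, -4)
t=1: X=(2, -6, -4), d=4 → +e3, X_2=(2, -6, -3)
t=2: X=(2, -6, -3), d=3 → -e2, X_3=(2, -7, -3)
t=3: X=(2, -7, -3), d=3 → -e2, X_4=(2, -8, -3)
t=4: X=(2, -8, -3), d=2 → +e2, X_5=(2, -7, -3)
t=5: X=(2, -7, -3), d=1 → -e1, X_6=(1, -7, -3)
t=6: X=(1, -7, -3), d=4 → +e3, X_7=(1, -7, -2)
t=7: X=(1, -7, -2), d=1 → -e1, X_8=(0, -7, -2)
t=8: X=(0, -7, -2), d=0 → +e1, X_9=(1, -7, -2)
t=9: X=(1, -7, -2), d=0 → +e1, X_10=(2, -7, -2)
t=10: X=(2, -7, -2), d=2 → +e2, X_11=(2, -6, -2)
t=11: X=(2, -6, -2), d=2 → +e2, X_12=(2, -5, -2)
t=12: X=(2, -5, -2), d=0 → +e1, X_13=(3, -5, -2)
t=13: X=(3, -5, -2), d=4 → +e3, X_14=(3, -5, -1)
t=14: X=(3, -5, -1), d=4 → +e3, X_15=(3, -5, 0)
t=15: X=(3, -5, 0), d=5 → -e3, X_16=(3, -5, -1)
t=16: X=(3, -5, -1), d=4 → +e3, X_17=(3, -5, 0)
t=17: X=(3, -5, 0), d=0 → +e1, X_18=(4, -5, 0)
t=18: X=(4, -5, 0), d=4 → +e3, X_19=(4, -5, 1)

4


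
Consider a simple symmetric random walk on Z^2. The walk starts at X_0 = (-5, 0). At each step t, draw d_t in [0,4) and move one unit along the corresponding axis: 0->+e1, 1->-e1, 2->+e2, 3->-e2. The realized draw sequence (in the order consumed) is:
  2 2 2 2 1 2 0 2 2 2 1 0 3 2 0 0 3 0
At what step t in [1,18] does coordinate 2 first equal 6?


8

t=0: X=(-5, 0), d=2 → +e2, X_1=(-5, 1)
t=1: X=(-5, 1), d=2 → +e2, X_2=(-5, 2)
t=2: X=(-5, 2), d=2 → +e2, X_3=(-5, 3)
t=3: X=(-5, 3), d=2 → +e2, X_4=(-5, 4)
t=4: X=(-5, 4), d=1 → -e1, X_5=(-6, 4)
t=5: X=(-6, 4), d=2 → +e2, X_6=(-6, 5)
t=6: X=(-6, 5), d=0 → +e1, X_7=(-5, 5)
t=7: X=(-5, 5), d=2 → +e2, X_8=(-5, 6)
t=8: X=(-5, 6), d=2 → +e2, X_9=(-5, 7)
t=9: X=(-5, 7), d=2 → +e2, X_10=(-5, 8)
t=10: X=(-5, 8), d=1 → -e1, X_11=(-6, 8)
t=11: X=(-6, 8), d=0 → +e1, X_12=(-5, 8)
t=12: X=(-5, 8), d=3 → -e2, X_13=(-5, 7)
t=13: X=(-5, 7), d=2 → +e2, X_14=(-5, 8)
t=14: X=(-5, 8), d=0 → +e1, X_15=(-4, 8)
t=15: X=(-4, 8), d=0 → +e1, X_16=(-3, 8)
t=16: X=(-3, 8), d=3 → -e2, X_17=(-3, 7)
t=17: X=(-3, 7), d=0 → +e1, X_18=(-2, 7)


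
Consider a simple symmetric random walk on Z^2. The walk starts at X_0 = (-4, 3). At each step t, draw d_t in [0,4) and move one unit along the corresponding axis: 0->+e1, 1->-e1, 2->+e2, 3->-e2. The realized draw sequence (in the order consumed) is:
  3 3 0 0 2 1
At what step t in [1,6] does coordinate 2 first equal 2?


1

t=0: X=(-4, 3), d=3 → -e2, X_1=(-4, 2)
t=1: X=(-4, 2), d=3 → -e2, X_2=(-4, 1)
t=2: X=(-4, 1), d=0 → +e1, X_3=(-3, 1)
t=3: X=(-3, 1), d=0 → +e1, X_4=(-2, 1)
t=4: X=(-2, 1), d=2 → +e2, X_5=(-2, 2)
t=5: X=(-2, 2), d=1 → -e1, X_6=(-3, 2)


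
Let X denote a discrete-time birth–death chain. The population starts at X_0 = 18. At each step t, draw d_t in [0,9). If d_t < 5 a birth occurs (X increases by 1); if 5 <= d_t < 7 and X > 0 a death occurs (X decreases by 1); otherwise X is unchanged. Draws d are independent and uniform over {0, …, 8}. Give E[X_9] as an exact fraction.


21

X can drop by at most 1 per step and X_0 = 18 > T = 9, so X_t >= 18 − t >= 9 > 0 for every t <= 9: the floor at 0 (the 'and X > 0' condition) never binds. Hence X_9 = X_0 + Σ_{t<9} Y_t with i.i.d. increments Y_t = y(d_t) ∈ {+1, −1, 0}.
Outcome values over d=0..8: [1, 1, 1, 1, 1, -1, -1, 0, 0]
Σy = 3, Σy² = 7, M = 9
μ = 3/9 = 1/3,  σ² = 7/9 − (1/3)² = 2/3
E[X_9] = 18 + 9·(1/3) = 21


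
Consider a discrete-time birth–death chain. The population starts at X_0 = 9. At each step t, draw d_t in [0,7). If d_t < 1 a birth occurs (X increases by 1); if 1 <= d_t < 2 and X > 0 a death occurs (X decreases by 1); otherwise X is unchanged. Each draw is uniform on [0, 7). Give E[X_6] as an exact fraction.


9

X can drop by at most 1 per step and X_0 = 9 > T = 6, so X_t >= 9 − t >= 3 > 0 for every t <= 6: the floor at 0 (the 'and X > 0' condition) never binds. Hence X_6 = X_0 + Σ_{t<6} Y_t with i.i.d. increments Y_t = y(d_t) ∈ {+1, −1, 0}.
Outcome values over d=0..6: [1, -1, 0, 0, 0, 0, 0]
Σy = 0, Σy² = 2, M = 7
μ = 0/7 = 0,  σ² = 2/7 − (0)² = 2/7
E[X_6] = 9 + 6·(0) = 9


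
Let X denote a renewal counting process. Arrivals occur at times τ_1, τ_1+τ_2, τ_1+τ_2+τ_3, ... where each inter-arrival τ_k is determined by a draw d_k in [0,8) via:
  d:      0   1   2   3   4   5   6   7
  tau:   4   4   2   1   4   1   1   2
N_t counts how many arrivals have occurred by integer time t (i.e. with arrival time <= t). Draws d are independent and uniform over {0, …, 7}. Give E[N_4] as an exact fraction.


6425/4096

Inter-arrival values over d=0..7: [4, 4, 2, 1, 4, 1, 1, 2]
Each d has probability 1/8, so the pmf of τ is: f(1) = 3/8, f(2) = 1/4, f(4) = 3/8
Renewal equation for m(n) = E[N_n]: condition on τ_1 = k (if k <= n, one arrival plus a fresh copy on the remaining n−k steps): m(n) = F(n) + Σ_{k<=n} f(k)·m(n−k), where F(n) = P(τ <= n) and m(0) = 0
m(1) = F(1) = 3/8
m(2) = F(2) + f(1)·m(1) = 5/8 + 3/8·3/8 = 49/64
m(3) = F(3) + f(1)·m(2) + f(2)·m(1) = 5/8 + 3/8·49/64 + 1/4·3/8 = 515/512
m(4) = F(4) + f(1)·m(3) + f(2)·m(2) = 1 + 3/8·515/512 + 1/4·49/64 = 6425/4096
E[N_4] = m(4) = 6425/4096


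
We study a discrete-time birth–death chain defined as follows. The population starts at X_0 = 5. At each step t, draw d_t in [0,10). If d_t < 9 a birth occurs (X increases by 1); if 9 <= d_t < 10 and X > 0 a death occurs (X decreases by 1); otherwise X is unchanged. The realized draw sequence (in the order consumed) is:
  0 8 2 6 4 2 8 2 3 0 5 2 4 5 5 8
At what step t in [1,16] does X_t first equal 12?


t=0: X=5, d=0 → birth, X_1=6
t=1: X=6, d=8 → birth, X_2=7
t=2: X=7, d=2 → birth, X_3=8
t=3: X=8, d=6 → birth, X_4=9
t=4: X=9, d=4 → birth, X_5=10
t=5: X=10, d=2 → birth, X_6=11
t=6: X=11, d=8 → birth, X_7=12
t=7: X=12, d=2 → birth, X_8=13
t=8: X=13, d=3 → birth, X_9=14
t=9: X=14, d=0 → birth, X_10=15
t=10: X=15, d=5 → birth, X_11=16
t=11: X=16, d=2 → birth, X_12=17
t=12: X=17, d=4 → birth, X_13=18
t=13: X=18, d=5 → birth, X_14=19
t=14: X=19, d=5 → birth, X_15=20
t=15: X=20, d=8 → birth, X_16=21

7


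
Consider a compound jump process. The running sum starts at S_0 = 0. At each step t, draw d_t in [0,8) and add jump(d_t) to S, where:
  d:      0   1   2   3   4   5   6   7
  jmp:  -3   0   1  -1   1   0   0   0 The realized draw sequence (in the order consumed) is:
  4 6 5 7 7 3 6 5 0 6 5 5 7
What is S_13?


t=0: S=0, d=4, jump=1, S_1=1
t=1: S=1, d=6, jump=0, S_2=1
t=2: S=1, d=5, jump=0, S_3=1
t=3: S=1, d=7, jump=0, S_4=1
t=4: S=1, d=7, jump=0, S_5=1
t=5: S=1, d=3, jump=-1, S_6=0
t=6: S=0, d=6, jump=0, S_7=0
t=7: S=0, d=5, jump=0, S_8=0
t=8: S=0, d=0, jump=-3, S_9=-3
t=9: S=-3, d=6, jump=0, S_10=-3
t=10: S=-3, d=5, jump=0, S_11=-3
t=11: S=-3, d=5, jump=0, S_12=-3
t=12: S=-3, d=7, jump=0, S_13=-3

-3


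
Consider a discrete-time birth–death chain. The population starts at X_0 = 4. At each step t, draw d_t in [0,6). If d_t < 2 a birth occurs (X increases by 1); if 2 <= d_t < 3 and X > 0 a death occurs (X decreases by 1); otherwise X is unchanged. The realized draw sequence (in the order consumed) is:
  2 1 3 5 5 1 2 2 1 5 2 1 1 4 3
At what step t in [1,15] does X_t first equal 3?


t=0: X=4, d=2 → death, X_1=3
t=1: X=3, d=1 → birth, X_2=4
t=2: X=4, d=3 → hold, X_3=4
t=3: X=4, d=5 → hold, X_4=4
t=4: X=4, d=5 → hold, X_5=4
t=5: X=4, d=1 → birth, X_6=5
t=6: X=5, d=2 → death, X_7=4
t=7: X=4, d=2 → death, X_8=3
t=8: X=3, d=1 → birth, X_9=4
t=9: X=4, d=5 → hold, X_10=4
t=10: X=4, d=2 → death, X_11=3
t=11: X=3, d=1 → birth, X_12=4
t=12: X=4, d=1 → birth, X_13=5
t=13: X=5, d=4 → hold, X_14=5
t=14: X=5, d=3 → hold, X_15=5

1


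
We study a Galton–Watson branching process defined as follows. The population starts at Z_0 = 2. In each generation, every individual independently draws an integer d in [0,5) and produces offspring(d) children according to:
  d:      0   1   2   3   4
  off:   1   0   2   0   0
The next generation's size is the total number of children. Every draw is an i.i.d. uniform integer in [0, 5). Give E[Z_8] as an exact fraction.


Outcome values over d=0..4: [1, 0, 2, 0, 0]
Σy = 3, Σy² = 5, M = 5
μ = 3/5 = 3/5,  σ² = 5/5 − (3/5)² = 16/25
E[Z_0] = 2
E[Z_1] = 3/5·E[Z_0] = 6/5
E[Z_2] = 3/5·E[Z_1] = 18/25
E[Z_3] = 3/5·E[Z_2] = 54/125
E[Z_4] = 3/5·E[Z_3] = 162/625
E[Z_5] = 3/5·E[Z_4] = 486/3125
E[Z_6] = 3/5·E[Z_5] = 1458/15625
E[Z_7] = 3/5·E[Z_6] = 4374/78125
E[Z_8] = 3/5·E[Z_7] = 13122/390625

13122/390625


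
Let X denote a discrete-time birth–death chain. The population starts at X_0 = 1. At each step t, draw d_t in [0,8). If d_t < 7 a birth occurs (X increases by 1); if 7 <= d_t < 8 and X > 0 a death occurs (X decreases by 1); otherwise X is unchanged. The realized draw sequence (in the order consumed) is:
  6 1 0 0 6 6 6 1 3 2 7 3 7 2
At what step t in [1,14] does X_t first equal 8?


7

t=0: X=1, d=6 → birth, X_1=2
t=1: X=2, d=1 → birth, X_2=3
t=2: X=3, d=0 → birth, X_3=4
t=3: X=4, d=0 → birth, X_4=5
t=4: X=5, d=6 → birth, X_5=6
t=5: X=6, d=6 → birth, X_6=7
t=6: X=7, d=6 → birth, X_7=8
t=7: X=8, d=1 → birth, X_8=9
t=8: X=9, d=3 → birth, X_9=10
t=9: X=10, d=2 → birth, X_10=11
t=10: X=11, d=7 → death, X_11=10
t=11: X=10, d=3 → birth, X_12=11
t=12: X=11, d=7 → death, X_13=10
t=13: X=10, d=2 → birth, X_14=11


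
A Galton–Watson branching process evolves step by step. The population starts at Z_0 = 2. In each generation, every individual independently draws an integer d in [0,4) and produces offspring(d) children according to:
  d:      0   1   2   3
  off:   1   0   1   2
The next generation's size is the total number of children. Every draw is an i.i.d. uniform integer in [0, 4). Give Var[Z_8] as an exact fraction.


8

Outcome values over d=0..3: [1, 0, 1, 2]
Σy = 4, Σy² = 6, M = 4
μ = 4/4 = 1,  σ² = 6/4 − (1)² = 1/2
V_0 = 0, E_0 = 2
V_1 = 1/2·E_0 + (1)²·V_0 = 1;  E_1 = 2
V_2 = 1/2·E_1 + (1)²·V_1 = 2;  E_2 = 2
V_3 = 1/2·E_2 + (1)²·V_2 = 3;  E_3 = 2
V_4 = 1/2·E_3 + (1)²·V_3 = 4;  E_4 = 2
V_5 = 1/2·E_4 + (1)²·V_4 = 5;  E_5 = 2
V_6 = 1/2·E_5 + (1)²·V_5 = 6;  E_6 = 2
V_7 = 1/2·E_6 + (1)²·V_6 = 7;  E_7 = 2
V_8 = 1/2·E_7 + (1)²·V_7 = 8;  E_8 = 2


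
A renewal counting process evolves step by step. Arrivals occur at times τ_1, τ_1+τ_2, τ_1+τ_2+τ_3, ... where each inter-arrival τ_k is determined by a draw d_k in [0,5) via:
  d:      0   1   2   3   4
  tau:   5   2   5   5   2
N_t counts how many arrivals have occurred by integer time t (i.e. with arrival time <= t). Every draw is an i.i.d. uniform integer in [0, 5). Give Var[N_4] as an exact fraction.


Inter-arrival values over d=0..4: [5, 2, 5, 5, 2]
Each d has probability 1/5, so the pmf of τ is: f(2) = 2/5, f(5) = 3/5
Let p_n(j) = P(N_n = j), with p_0 = [1]. Condition on τ_1: p_n(0) = P(τ > n), and for j >= 1, p_n(j) = Σ_{k<=n} f(k)·p_{n−k}(j−1)
p_1 = [1]  (j = 0)
p_2 = [3/5, 2/5]  (j = 0..1)
p_3 = [3/5, 2/5]  (j = 0..1)
p_4 = [3/5, 6/25, 4/25]  (j = 0..2)
E[N_4] = Σ j·p_4(j) = 14/25;  E[N_4²] = Σ j²·p_4(j) = 22/25
Var[N_4] = 22/25 − (14/25)² = 354/625

354/625


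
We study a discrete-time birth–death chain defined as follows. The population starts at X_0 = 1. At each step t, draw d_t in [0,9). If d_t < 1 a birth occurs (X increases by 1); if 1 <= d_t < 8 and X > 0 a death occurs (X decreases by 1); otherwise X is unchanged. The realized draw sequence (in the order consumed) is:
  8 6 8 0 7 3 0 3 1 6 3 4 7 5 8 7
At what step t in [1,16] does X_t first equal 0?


2

t=0: X=1, d=8 → hold, X_1=1
t=1: X=1, d=6 → death, X_2=0
t=2: X=0, d=8 → hold, X_3=0
t=3: X=0, d=0 → birth, X_4=1
t=4: X=1, d=7 → death, X_5=0
t=5: X=0, d=3 → hold, X_6=0
t=6: X=0, d=0 → birth, X_7=1
t=7: X=1, d=3 → death, X_8=0
t=8: X=0, d=1 → hold, X_9=0
t=9: X=0, d=6 → hold, X_10=0
t=10: X=0, d=3 → hold, X_11=0
t=11: X=0, d=4 → hold, X_12=0
t=12: X=0, d=7 → hold, X_13=0
t=13: X=0, d=5 → hold, X_14=0
t=14: X=0, d=8 → hold, X_15=0
t=15: X=0, d=7 → hold, X_16=0


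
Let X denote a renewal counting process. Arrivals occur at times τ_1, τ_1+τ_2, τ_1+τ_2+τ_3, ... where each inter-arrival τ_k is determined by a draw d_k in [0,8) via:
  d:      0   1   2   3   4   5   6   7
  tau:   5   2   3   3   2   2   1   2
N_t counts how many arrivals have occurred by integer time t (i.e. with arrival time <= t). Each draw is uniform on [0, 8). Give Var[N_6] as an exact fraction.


Inter-arrival values over d=0..7: [5, 2, 3, 3, 2, 2, 1, 2]
Each d has probability 1/8, so the pmf of τ is: f(1) = 1/8, f(2) = 1/2, f(3) = 1/4, f(5) = 1/8
Let p_n(j) = P(N_n = j), with p_0 = [1]. Condition on τ_1: p_n(0) = P(τ > n), and for j >= 1, p_n(j) = Σ_{k<=n} f(k)·p_{n−k}(j−1)
p_1 = [7/8, 1/8]  (j = 0..1)
p_2 = [3/8, 39/64, 1/64]  (j = 0..2)
p_3 = [1/8, 47/64, 71/512, 1/512]  (j = 0..3)
p_4 = [1/8, 27/64, 219/512, 103/4096, 1/4096]  (j = 0..4)
p_5 = [0, 19/64, 293/512, 519/4096, 135/32768, 1/32768]  (j = 0..5)
p_6 = [0, 13/64, 229/512, 1311/4096, 947/32768, 167/262144, 1/262144]  (j = 0..6)
E[N_6] = Σ j·p_6(j) = 570601/262144;  E[N_6²] = Σ j²·p_6(j) = 1402803/262144
Var[N_6] = 1402803/262144 − (570601/262144)² = 42150888431/68719476736

42150888431/68719476736


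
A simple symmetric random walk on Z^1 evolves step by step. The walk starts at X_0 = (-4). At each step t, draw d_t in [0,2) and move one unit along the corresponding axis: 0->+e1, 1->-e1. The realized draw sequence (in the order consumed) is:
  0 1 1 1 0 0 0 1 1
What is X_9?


t=0: X=(-4), d=0 → +e1, X_1=(-3)
t=1: X=(-3), d=1 → -e1, X_2=(-4)
t=2: X=(-4), d=1 → -e1, X_3=(-5)
t=3: X=(-5), d=1 → -e1, X_4=(-6)
t=4: X=(-6), d=0 → +e1, X_5=(-5)
t=5: X=(-5), d=0 → +e1, X_6=(-4)
t=6: X=(-4), d=0 → +e1, X_7=(-3)
t=7: X=(-3), d=1 → -e1, X_8=(-4)
t=8: X=(-4), d=1 → -e1, X_9=(-5)

(-5)


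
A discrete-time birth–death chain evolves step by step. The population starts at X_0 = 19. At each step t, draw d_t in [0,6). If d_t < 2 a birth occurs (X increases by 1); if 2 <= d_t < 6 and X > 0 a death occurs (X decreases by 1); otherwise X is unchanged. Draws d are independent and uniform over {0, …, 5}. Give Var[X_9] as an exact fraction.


8

X can drop by at most 1 per step and X_0 = 19 > T = 9, so X_t >= 19 − t >= 10 > 0 for every t <= 9: the floor at 0 (the 'and X > 0' condition) never binds. Hence X_9 = X_0 + Σ_{t<9} Y_t with i.i.d. increments Y_t = y(d_t) ∈ {+1, −1, 0}.
Outcome values over d=0..5: [1, 1, -1, -1, -1, -1]
Σy = -2, Σy² = 6, M = 6
μ = -2/6 = -1/3,  σ² = 6/6 − (-1/3)² = 8/9
Independent increments: Var[X_9] = 9·σ² = 9·(8/9) = 8


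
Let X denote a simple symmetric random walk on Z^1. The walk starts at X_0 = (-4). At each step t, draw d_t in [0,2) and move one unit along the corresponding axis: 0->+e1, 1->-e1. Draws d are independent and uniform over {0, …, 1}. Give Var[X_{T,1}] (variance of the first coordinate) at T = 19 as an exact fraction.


Outcome values over d=0..1: [1, -1]
Σy = 0, Σy² = 2, M = 2
μ = 0/2 = 0,  σ² = 2/2 − (0)² = 1
Independent increments: Var[X_19] = 19·σ² = 19·(1) = 19

19


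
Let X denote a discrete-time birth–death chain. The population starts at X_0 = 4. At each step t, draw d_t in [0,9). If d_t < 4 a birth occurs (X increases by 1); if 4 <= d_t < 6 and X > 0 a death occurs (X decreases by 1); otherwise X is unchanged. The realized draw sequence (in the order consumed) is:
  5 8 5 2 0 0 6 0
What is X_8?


t=0: X=4, d=5 → death, X_1=3
t=1: X=3, d=8 → hold, X_2=3
t=2: X=3, d=5 → death, X_3=2
t=3: X=2, d=2 → birth, X_4=3
t=4: X=3, d=0 → birth, X_5=4
t=5: X=4, d=0 → birth, X_6=5
t=6: X=5, d=6 → hold, X_7=5
t=7: X=5, d=0 → birth, X_8=6

6


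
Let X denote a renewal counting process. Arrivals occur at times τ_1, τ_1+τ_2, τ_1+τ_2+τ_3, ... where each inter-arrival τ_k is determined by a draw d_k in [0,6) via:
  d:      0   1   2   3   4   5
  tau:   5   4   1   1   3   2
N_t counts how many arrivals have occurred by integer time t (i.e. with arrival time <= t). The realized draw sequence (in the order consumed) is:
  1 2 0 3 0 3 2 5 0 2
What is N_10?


draw d_1=1: τ_1=4, arrival time A_1=4
draw d_2=2: τ_2=1, arrival time A_2=5
draw d_3=0: τ_3=5, arrival time A_3=10
draw d_4=3: τ_4=1, arrival time A_4=11
draw d_5=0: τ_5=5, arrival time A_5=16
draw d_6=3: τ_6=1, arrival time A_6=17
draw d_7=2: τ_7=1, arrival time A_7=18
draw d_8=5: τ_8=2, arrival time A_8=20
draw d_9=0: τ_9=5, arrival time A_9=25
draw d_10=2: τ_10=1, arrival time A_10=26
N_t over t=0..10: 0:0 1:0 2:0 3:0 4:1 5:2 6:2 7:2 8:2 9:2 10:3

3


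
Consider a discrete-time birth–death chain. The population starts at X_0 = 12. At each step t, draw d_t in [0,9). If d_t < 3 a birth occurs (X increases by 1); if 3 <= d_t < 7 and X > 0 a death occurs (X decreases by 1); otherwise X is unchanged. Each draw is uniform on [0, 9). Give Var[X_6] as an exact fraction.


124/27

X can drop by at most 1 per step and X_0 = 12 > T = 6, so X_t >= 12 − t >= 6 > 0 for every t <= 6: the floor at 0 (the 'and X > 0' condition) never binds. Hence X_6 = X_0 + Σ_{t<6} Y_t with i.i.d. increments Y_t = y(d_t) ∈ {+1, −1, 0}.
Outcome values over d=0..8: [1, 1, 1, -1, -1, -1, -1, 0, 0]
Σy = -1, Σy² = 7, M = 9
μ = -1/9 = -1/9,  σ² = 7/9 − (-1/9)² = 62/81
Independent increments: Var[X_6] = 6·σ² = 6·(62/81) = 124/27


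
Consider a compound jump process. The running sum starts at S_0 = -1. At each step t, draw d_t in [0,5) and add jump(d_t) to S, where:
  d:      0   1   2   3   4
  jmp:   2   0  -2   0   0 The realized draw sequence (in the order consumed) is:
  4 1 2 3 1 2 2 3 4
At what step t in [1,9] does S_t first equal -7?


t=0: S=-1, d=4, jump=0, S_1=-1
t=1: S=-1, d=1, jump=0, S_2=-1
t=2: S=-1, d=2, jump=-2, S_3=-3
t=3: S=-3, d=3, jump=0, S_4=-3
t=4: S=-3, d=1, jump=0, S_5=-3
t=5: S=-3, d=2, jump=-2, S_6=-5
t=6: S=-5, d=2, jump=-2, S_7=-7
t=7: S=-7, d=3, jump=0, S_8=-7
t=8: S=-7, d=4, jump=0, S_9=-7

7


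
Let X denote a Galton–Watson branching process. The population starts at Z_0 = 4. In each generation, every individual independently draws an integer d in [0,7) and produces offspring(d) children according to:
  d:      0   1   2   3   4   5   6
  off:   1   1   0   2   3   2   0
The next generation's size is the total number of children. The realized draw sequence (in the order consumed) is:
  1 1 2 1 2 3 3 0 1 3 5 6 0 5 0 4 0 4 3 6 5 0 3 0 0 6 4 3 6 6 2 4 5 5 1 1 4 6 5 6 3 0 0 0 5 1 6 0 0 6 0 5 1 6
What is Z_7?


gen 0: Z_0=4, draws=[1, 1, 2, 1], offspring=[1, 1, 0, 1], Z_1=3
gen 1: Z_1=3, draws=[2, 3, 3], offspring=[0, 2, 2], Z_2=4
gen 2: Z_2=4, draws=[0, 1, 3, 5], offspring=[1, 1, 2, 2], Z_3=6
gen 3: Z_3=6, draws=[6, 0, 5, 0, 4, 0], offspring=[0, 1, 2, 1, 3, 1], Z_4=8
gen 4: Z_4=8, draws=[4, 3, 6, 5, 0, 3, 0, 0], offspring=[3, 2, 0, 2, 1, 2, 1, 1], Z_5=12
gen 5: Z_5=12, draws=[6, 4, 3, 6, 6, 2, 4, 5, 5, 1, 1, 4], offspring=[0, 3, 2, 0, 0, 0, 3, 2, 2, 1, 1, 3], Z_6=17
gen 6: Z_6=17, draws=[6, 5, 6, 3, 0, 0, 0, 5, 1, 6, 0, 0, 6, 0, 5, 1, 6], offspring=[0, 2, 0, 2, 1, 1, 1, 2, 1, 0, 1, 1, 0, 1, 2, 1, 0], Z_7=16

16


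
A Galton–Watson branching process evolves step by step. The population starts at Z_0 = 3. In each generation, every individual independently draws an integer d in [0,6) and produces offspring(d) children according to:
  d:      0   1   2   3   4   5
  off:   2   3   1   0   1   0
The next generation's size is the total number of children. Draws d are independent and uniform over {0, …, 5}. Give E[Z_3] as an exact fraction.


Outcome values over d=0..5: [2, 3, 1, 0, 1, 0]
Σy = 7, Σy² = 15, M = 6
μ = 7/6 = 7/6,  σ² = 15/6 − (7/6)² = 41/36
E[Z_0] = 3
E[Z_1] = 7/6·E[Z_0] = 7/2
E[Z_2] = 7/6·E[Z_1] = 49/12
E[Z_3] = 7/6·E[Z_2] = 343/72

343/72


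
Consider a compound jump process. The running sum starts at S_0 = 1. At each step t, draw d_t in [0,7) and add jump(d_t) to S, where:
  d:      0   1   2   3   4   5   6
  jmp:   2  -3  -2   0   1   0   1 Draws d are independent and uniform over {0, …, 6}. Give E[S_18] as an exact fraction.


-11/7

Outcome values over d=0..6: [2, -3, -2, 0, 1, 0, 1]
Σy = -1, Σy² = 19, M = 7
μ = -1/7 = -1/7,  σ² = 19/7 − (-1/7)² = 132/49
E[S_18] = 1 + 18·(-1/7) = -11/7


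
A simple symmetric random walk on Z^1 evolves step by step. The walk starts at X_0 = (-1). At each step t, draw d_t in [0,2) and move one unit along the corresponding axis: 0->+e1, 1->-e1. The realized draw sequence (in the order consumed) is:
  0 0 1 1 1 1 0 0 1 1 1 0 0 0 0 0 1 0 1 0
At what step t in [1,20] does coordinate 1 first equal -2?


t=0: X=(-1), d=0 → +e1, X_1=(0)
t=1: X=(0), d=0 → +e1, X_2=(1)
t=2: X=(1), d=1 → -e1, X_3=(0)
t=3: X=(0), d=1 → -e1, X_4=(-1)
t=4: X=(-1), d=1 → -e1, X_5=(-2)
t=5: X=(-2), d=1 → -e1, X_6=(-3)
t=6: X=(-3), d=0 → +e1, X_7=(-2)
t=7: X=(-2), d=0 → +e1, X_8=(-1)
t=8: X=(-1), d=1 → -e1, X_9=(-2)
t=9: X=(-2), d=1 → -e1, X_10=(-3)
t=10: X=(-3), d=1 → -e1, X_11=(-4)
t=11: X=(-4), d=0 → +e1, X_12=(-3)
t=12: X=(-3), d=0 → +e1, X_13=(-2)
t=13: X=(-2), d=0 → +e1, X_14=(-1)
t=14: X=(-1), d=0 → +e1, X_15=(0)
t=15: X=(0), d=0 → +e1, X_16=(1)
t=16: X=(1), d=1 → -e1, X_17=(0)
t=17: X=(0), d=0 → +e1, X_18=(1)
t=18: X=(1), d=1 → -e1, X_19=(0)
t=19: X=(0), d=0 → +e1, X_20=(1)

5
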